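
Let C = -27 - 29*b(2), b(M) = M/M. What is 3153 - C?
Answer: 3209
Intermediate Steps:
b(M) = 1
C = -56 (C = -27 - 29*1 = -27 - 29 = -56)
3153 - C = 3153 - 1*(-56) = 3153 + 56 = 3209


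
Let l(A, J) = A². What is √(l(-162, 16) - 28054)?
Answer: I*√1810 ≈ 42.544*I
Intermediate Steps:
√(l(-162, 16) - 28054) = √((-162)² - 28054) = √(26244 - 28054) = √(-1810) = I*√1810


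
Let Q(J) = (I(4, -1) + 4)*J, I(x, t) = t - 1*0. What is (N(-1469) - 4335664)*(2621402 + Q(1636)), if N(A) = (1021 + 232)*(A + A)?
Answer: -21055069491180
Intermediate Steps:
N(A) = 2506*A (N(A) = 1253*(2*A) = 2506*A)
I(x, t) = t (I(x, t) = t + 0 = t)
Q(J) = 3*J (Q(J) = (-1 + 4)*J = 3*J)
(N(-1469) - 4335664)*(2621402 + Q(1636)) = (2506*(-1469) - 4335664)*(2621402 + 3*1636) = (-3681314 - 4335664)*(2621402 + 4908) = -8016978*2626310 = -21055069491180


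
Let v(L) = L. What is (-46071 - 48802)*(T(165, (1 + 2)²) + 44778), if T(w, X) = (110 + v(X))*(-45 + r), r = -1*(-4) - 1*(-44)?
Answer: -4282092855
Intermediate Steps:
r = 48 (r = 4 + 44 = 48)
T(w, X) = 330 + 3*X (T(w, X) = (110 + X)*(-45 + 48) = (110 + X)*3 = 330 + 3*X)
(-46071 - 48802)*(T(165, (1 + 2)²) + 44778) = (-46071 - 48802)*((330 + 3*(1 + 2)²) + 44778) = -94873*((330 + 3*3²) + 44778) = -94873*((330 + 3*9) + 44778) = -94873*((330 + 27) + 44778) = -94873*(357 + 44778) = -94873*45135 = -4282092855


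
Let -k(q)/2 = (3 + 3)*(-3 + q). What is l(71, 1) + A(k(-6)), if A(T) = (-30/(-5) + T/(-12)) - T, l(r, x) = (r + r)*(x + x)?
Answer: 173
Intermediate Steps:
k(q) = 36 - 12*q (k(q) = -2*(3 + 3)*(-3 + q) = -12*(-3 + q) = -2*(-18 + 6*q) = 36 - 12*q)
l(r, x) = 4*r*x (l(r, x) = (2*r)*(2*x) = 4*r*x)
A(T) = 6 - 13*T/12 (A(T) = (-30*(-⅕) + T*(-1/12)) - T = (6 - T/12) - T = 6 - 13*T/12)
l(71, 1) + A(k(-6)) = 4*71*1 + (6 - 13*(36 - 12*(-6))/12) = 284 + (6 - 13*(36 + 72)/12) = 284 + (6 - 13/12*108) = 284 + (6 - 117) = 284 - 111 = 173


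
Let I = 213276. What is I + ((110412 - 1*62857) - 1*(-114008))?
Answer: 374839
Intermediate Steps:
I + ((110412 - 1*62857) - 1*(-114008)) = 213276 + ((110412 - 1*62857) - 1*(-114008)) = 213276 + ((110412 - 62857) + 114008) = 213276 + (47555 + 114008) = 213276 + 161563 = 374839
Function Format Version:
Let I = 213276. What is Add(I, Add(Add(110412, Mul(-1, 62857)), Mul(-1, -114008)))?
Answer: 374839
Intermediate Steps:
Add(I, Add(Add(110412, Mul(-1, 62857)), Mul(-1, -114008))) = Add(213276, Add(Add(110412, Mul(-1, 62857)), Mul(-1, -114008))) = Add(213276, Add(Add(110412, -62857), 114008)) = Add(213276, Add(47555, 114008)) = Add(213276, 161563) = 374839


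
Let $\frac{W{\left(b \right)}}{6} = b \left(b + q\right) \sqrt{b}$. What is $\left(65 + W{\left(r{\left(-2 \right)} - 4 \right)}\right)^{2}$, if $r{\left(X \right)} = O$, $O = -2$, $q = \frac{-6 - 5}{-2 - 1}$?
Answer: $-38111 + 10920 i \sqrt{6} \approx -38111.0 + 26748.0 i$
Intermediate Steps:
$q = \frac{11}{3}$ ($q = - \frac{11}{-3} = \left(-11\right) \left(- \frac{1}{3}\right) = \frac{11}{3} \approx 3.6667$)
$r{\left(X \right)} = -2$
$W{\left(b \right)} = 6 b^{\frac{3}{2}} \left(\frac{11}{3} + b\right)$ ($W{\left(b \right)} = 6 b \left(b + \frac{11}{3}\right) \sqrt{b} = 6 b \left(\frac{11}{3} + b\right) \sqrt{b} = 6 b^{\frac{3}{2}} \left(\frac{11}{3} + b\right)$)
$\left(65 + W{\left(r{\left(-2 \right)} - 4 \right)}\right)^{2} = \left(65 + \left(-2 - 4\right)^{\frac{3}{2}} \left(22 + 6 \left(-2 - 4\right)\right)\right)^{2} = \left(65 + \left(-6\right)^{\frac{3}{2}} \left(22 + 6 \left(-6\right)\right)\right)^{2} = \left(65 + - 6 i \sqrt{6} \left(22 - 36\right)\right)^{2} = \left(65 + - 6 i \sqrt{6} \left(-14\right)\right)^{2} = \left(65 + 84 i \sqrt{6}\right)^{2}$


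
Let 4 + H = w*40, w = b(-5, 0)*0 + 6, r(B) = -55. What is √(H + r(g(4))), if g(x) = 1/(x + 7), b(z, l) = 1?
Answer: √181 ≈ 13.454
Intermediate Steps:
g(x) = 1/(7 + x)
w = 6 (w = 1*0 + 6 = 0 + 6 = 6)
H = 236 (H = -4 + 6*40 = -4 + 240 = 236)
√(H + r(g(4))) = √(236 - 55) = √181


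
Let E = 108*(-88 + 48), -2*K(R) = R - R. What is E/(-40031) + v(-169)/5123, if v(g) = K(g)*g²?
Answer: 4320/40031 ≈ 0.10792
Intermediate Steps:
K(R) = 0 (K(R) = -(R - R)/2 = -½*0 = 0)
v(g) = 0 (v(g) = 0*g² = 0)
E = -4320 (E = 108*(-40) = -4320)
E/(-40031) + v(-169)/5123 = -4320/(-40031) + 0/5123 = -4320*(-1/40031) + 0*(1/5123) = 4320/40031 + 0 = 4320/40031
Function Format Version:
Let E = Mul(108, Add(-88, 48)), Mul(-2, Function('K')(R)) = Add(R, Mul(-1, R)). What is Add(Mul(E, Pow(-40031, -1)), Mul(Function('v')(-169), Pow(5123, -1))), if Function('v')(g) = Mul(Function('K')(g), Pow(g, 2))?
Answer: Rational(4320, 40031) ≈ 0.10792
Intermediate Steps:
Function('K')(R) = 0 (Function('K')(R) = Mul(Rational(-1, 2), Add(R, Mul(-1, R))) = Mul(Rational(-1, 2), 0) = 0)
Function('v')(g) = 0 (Function('v')(g) = Mul(0, Pow(g, 2)) = 0)
E = -4320 (E = Mul(108, -40) = -4320)
Add(Mul(E, Pow(-40031, -1)), Mul(Function('v')(-169), Pow(5123, -1))) = Add(Mul(-4320, Pow(-40031, -1)), Mul(0, Pow(5123, -1))) = Add(Mul(-4320, Rational(-1, 40031)), Mul(0, Rational(1, 5123))) = Add(Rational(4320, 40031), 0) = Rational(4320, 40031)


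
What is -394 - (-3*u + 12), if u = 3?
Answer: -397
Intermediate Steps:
-394 - (-3*u + 12) = -394 - (-3*3 + 12) = -394 - (-9 + 12) = -394 - 1*3 = -394 - 3 = -397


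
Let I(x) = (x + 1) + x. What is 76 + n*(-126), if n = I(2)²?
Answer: -3074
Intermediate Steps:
I(x) = 1 + 2*x (I(x) = (1 + x) + x = 1 + 2*x)
n = 25 (n = (1 + 2*2)² = (1 + 4)² = 5² = 25)
76 + n*(-126) = 76 + 25*(-126) = 76 - 3150 = -3074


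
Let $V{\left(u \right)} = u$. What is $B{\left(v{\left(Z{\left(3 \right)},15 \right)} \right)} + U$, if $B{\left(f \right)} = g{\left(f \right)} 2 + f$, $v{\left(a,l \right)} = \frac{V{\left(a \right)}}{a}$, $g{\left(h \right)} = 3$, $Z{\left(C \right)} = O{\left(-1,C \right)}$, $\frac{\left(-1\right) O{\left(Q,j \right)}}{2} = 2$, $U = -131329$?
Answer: $-131322$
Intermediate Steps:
$O{\left(Q,j \right)} = -4$ ($O{\left(Q,j \right)} = \left(-2\right) 2 = -4$)
$Z{\left(C \right)} = -4$
$v{\left(a,l \right)} = 1$ ($v{\left(a,l \right)} = \frac{a}{a} = 1$)
$B{\left(f \right)} = 6 + f$ ($B{\left(f \right)} = 3 \cdot 2 + f = 6 + f$)
$B{\left(v{\left(Z{\left(3 \right)},15 \right)} \right)} + U = \left(6 + 1\right) - 131329 = 7 - 131329 = -131322$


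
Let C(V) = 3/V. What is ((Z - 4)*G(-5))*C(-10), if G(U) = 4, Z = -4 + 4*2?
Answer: 0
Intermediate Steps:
Z = 4 (Z = -4 + 8 = 4)
((Z - 4)*G(-5))*C(-10) = ((4 - 4)*4)*(3/(-10)) = (0*4)*(3*(-1/10)) = 0*(-3/10) = 0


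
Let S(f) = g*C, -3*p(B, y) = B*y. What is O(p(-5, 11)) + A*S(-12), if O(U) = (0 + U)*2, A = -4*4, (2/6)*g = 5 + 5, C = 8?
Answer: -11410/3 ≈ -3803.3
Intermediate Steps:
g = 30 (g = 3*(5 + 5) = 3*10 = 30)
A = -16
p(B, y) = -B*y/3
S(f) = 240 (S(f) = 30*8 = 240)
O(U) = 2*U (O(U) = U*2 = 2*U)
O(p(-5, 11)) + A*S(-12) = 2*(-⅓*(-5)*11) - 16*240 = 2*(55/3) - 3840 = 110/3 - 3840 = -11410/3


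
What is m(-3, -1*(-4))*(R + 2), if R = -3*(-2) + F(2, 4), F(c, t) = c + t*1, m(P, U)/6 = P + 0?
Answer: -252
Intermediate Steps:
m(P, U) = 6*P (m(P, U) = 6*(P + 0) = 6*P)
F(c, t) = c + t
R = 12 (R = -3*(-2) + (2 + 4) = 6 + 6 = 12)
m(-3, -1*(-4))*(R + 2) = (6*(-3))*(12 + 2) = -18*14 = -252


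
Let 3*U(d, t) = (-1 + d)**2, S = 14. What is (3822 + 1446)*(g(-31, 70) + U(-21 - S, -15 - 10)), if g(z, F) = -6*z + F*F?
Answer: 29068824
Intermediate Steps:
g(z, F) = F**2 - 6*z (g(z, F) = -6*z + F**2 = F**2 - 6*z)
U(d, t) = (-1 + d)**2/3
(3822 + 1446)*(g(-31, 70) + U(-21 - S, -15 - 10)) = (3822 + 1446)*((70**2 - 6*(-31)) + (-1 + (-21 - 1*14))**2/3) = 5268*((4900 + 186) + (-1 + (-21 - 14))**2/3) = 5268*(5086 + (-1 - 35)**2/3) = 5268*(5086 + (1/3)*(-36)**2) = 5268*(5086 + (1/3)*1296) = 5268*(5086 + 432) = 5268*5518 = 29068824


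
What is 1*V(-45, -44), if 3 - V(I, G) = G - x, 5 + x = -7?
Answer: 35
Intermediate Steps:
x = -12 (x = -5 - 7 = -12)
V(I, G) = -9 - G (V(I, G) = 3 - (G - 1*(-12)) = 3 - (G + 12) = 3 - (12 + G) = 3 + (-12 - G) = -9 - G)
1*V(-45, -44) = 1*(-9 - 1*(-44)) = 1*(-9 + 44) = 1*35 = 35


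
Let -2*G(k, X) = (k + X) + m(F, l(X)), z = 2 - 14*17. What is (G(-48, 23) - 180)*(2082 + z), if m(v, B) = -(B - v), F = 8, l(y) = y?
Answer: -295360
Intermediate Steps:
m(v, B) = v - B
z = -236 (z = 2 - 238 = -236)
G(k, X) = -4 - k/2 (G(k, X) = -((k + X) + (8 - X))/2 = -((X + k) + (8 - X))/2 = -(8 + k)/2 = -4 - k/2)
(G(-48, 23) - 180)*(2082 + z) = ((-4 - ½*(-48)) - 180)*(2082 - 236) = ((-4 + 24) - 180)*1846 = (20 - 180)*1846 = -160*1846 = -295360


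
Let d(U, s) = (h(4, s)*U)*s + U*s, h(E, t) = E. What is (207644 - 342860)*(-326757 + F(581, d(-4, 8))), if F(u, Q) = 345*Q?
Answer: 51646697712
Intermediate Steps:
d(U, s) = 5*U*s (d(U, s) = (4*U)*s + U*s = 4*U*s + U*s = 5*U*s)
(207644 - 342860)*(-326757 + F(581, d(-4, 8))) = (207644 - 342860)*(-326757 + 345*(5*(-4)*8)) = -135216*(-326757 + 345*(-160)) = -135216*(-326757 - 55200) = -135216*(-381957) = 51646697712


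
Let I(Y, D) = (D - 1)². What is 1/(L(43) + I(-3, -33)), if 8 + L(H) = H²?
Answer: 1/2997 ≈ 0.00033367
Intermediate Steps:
I(Y, D) = (-1 + D)²
L(H) = -8 + H²
1/(L(43) + I(-3, -33)) = 1/((-8 + 43²) + (-1 - 33)²) = 1/((-8 + 1849) + (-34)²) = 1/(1841 + 1156) = 1/2997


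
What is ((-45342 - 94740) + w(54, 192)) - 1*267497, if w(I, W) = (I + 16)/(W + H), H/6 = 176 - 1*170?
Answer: -46463971/114 ≈ -4.0758e+5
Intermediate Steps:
H = 36 (H = 6*(176 - 1*170) = 6*(176 - 170) = 6*6 = 36)
w(I, W) = (16 + I)/(36 + W) (w(I, W) = (I + 16)/(W + 36) = (16 + I)/(36 + W))
((-45342 - 94740) + w(54, 192)) - 1*267497 = ((-45342 - 94740) + (16 + 54)/(36 + 192)) - 1*267497 = (-140082 + 70/228) - 267497 = (-140082 + (1/228)*70) - 267497 = (-140082 + 35/114) - 267497 = -15969313/114 - 267497 = -46463971/114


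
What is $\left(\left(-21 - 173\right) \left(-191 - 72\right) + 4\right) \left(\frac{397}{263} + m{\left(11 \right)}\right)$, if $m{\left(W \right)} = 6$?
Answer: $\frac{100776350}{263} \approx 3.8318 \cdot 10^{5}$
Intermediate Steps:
$\left(\left(-21 - 173\right) \left(-191 - 72\right) + 4\right) \left(\frac{397}{263} + m{\left(11 \right)}\right) = \left(\left(-21 - 173\right) \left(-191 - 72\right) + 4\right) \left(\frac{397}{263} + 6\right) = \left(\left(-194\right) \left(-263\right) + 4\right) \left(397 \cdot \frac{1}{263} + 6\right) = \left(51022 + 4\right) \left(\frac{397}{263} + 6\right) = 51026 \cdot \frac{1975}{263} = \frac{100776350}{263}$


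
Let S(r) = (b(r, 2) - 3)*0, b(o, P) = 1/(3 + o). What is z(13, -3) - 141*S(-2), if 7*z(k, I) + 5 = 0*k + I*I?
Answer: 4/7 ≈ 0.57143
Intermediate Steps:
z(k, I) = -5/7 + I²/7 (z(k, I) = -5/7 + (0*k + I*I)/7 = -5/7 + (0 + I²)/7 = -5/7 + I²/7)
S(r) = 0 (S(r) = (1/(3 + r) - 3)*0 = (-3 + 1/(3 + r))*0 = 0)
z(13, -3) - 141*S(-2) = (-5/7 + (⅐)*(-3)²) - 141*0 = (-5/7 + (⅐)*9) + 0 = (-5/7 + 9/7) + 0 = 4/7 + 0 = 4/7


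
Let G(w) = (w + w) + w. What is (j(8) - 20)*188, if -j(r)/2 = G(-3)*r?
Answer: 23312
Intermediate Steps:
G(w) = 3*w (G(w) = 2*w + w = 3*w)
j(r) = 18*r (j(r) = -2*3*(-3)*r = -(-18)*r = 18*r)
(j(8) - 20)*188 = (18*8 - 20)*188 = (144 - 20)*188 = 124*188 = 23312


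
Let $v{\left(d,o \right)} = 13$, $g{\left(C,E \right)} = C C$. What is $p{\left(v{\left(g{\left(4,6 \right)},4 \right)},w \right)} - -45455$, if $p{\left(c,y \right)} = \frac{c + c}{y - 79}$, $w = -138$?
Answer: $\frac{9863709}{217} \approx 45455.0$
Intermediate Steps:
$g{\left(C,E \right)} = C^{2}$
$p{\left(c,y \right)} = \frac{2 c}{-79 + y}$
$p{\left(v{\left(g{\left(4,6 \right)},4 \right)},w \right)} - -45455 = 2 \cdot 13 \frac{1}{-79 - 138} - -45455 = 2 \cdot 13 \frac{1}{-217} + 45455 = 2 \cdot 13 \left(- \frac{1}{217}\right) + 45455 = - \frac{26}{217} + 45455 = \frac{9863709}{217}$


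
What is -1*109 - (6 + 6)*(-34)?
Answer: 299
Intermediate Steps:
-1*109 - (6 + 6)*(-34) = -109 - 1*12*(-34) = -109 - 12*(-34) = -109 + 408 = 299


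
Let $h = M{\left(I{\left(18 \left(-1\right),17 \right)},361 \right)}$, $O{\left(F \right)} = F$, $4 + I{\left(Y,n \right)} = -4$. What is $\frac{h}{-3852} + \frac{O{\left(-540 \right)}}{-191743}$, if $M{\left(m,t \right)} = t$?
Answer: $- \frac{67139143}{738594036} \approx -0.090901$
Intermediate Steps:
$I{\left(Y,n \right)} = -8$ ($I{\left(Y,n \right)} = -4 - 4 = -8$)
$h = 361$
$\frac{h}{-3852} + \frac{O{\left(-540 \right)}}{-191743} = \frac{361}{-3852} - \frac{540}{-191743} = 361 \left(- \frac{1}{3852}\right) - - \frac{540}{191743} = - \frac{361}{3852} + \frac{540}{191743} = - \frac{67139143}{738594036}$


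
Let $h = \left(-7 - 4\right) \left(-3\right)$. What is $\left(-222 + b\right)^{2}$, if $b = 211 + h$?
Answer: $484$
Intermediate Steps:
$h = 33$ ($h = \left(-11\right) \left(-3\right) = 33$)
$b = 244$ ($b = 211 + 33 = 244$)
$\left(-222 + b\right)^{2} = \left(-222 + 244\right)^{2} = 22^{2} = 484$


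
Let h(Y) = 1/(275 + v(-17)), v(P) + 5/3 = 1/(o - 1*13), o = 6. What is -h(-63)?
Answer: -21/5737 ≈ -0.0036604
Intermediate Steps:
v(P) = -38/21 (v(P) = -5/3 + 1/(6 - 1*13) = -5/3 + 1/(6 - 13) = -5/3 + 1/(-7) = -5/3 - ⅐ = -38/21)
h(Y) = 21/5737 (h(Y) = 1/(275 - 38/21) = 1/(5737/21) = 21/5737)
-h(-63) = -1*21/5737 = -21/5737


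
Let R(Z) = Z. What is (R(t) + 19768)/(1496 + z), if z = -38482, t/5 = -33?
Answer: -19603/36986 ≈ -0.53001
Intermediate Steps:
t = -165 (t = 5*(-33) = -165)
(R(t) + 19768)/(1496 + z) = (-165 + 19768)/(1496 - 38482) = 19603/(-36986) = 19603*(-1/36986) = -19603/36986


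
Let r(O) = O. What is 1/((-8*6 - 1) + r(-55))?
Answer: -1/104 ≈ -0.0096154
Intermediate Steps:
1/((-8*6 - 1) + r(-55)) = 1/((-8*6 - 1) - 55) = 1/((-48 - 1) - 55) = 1/(-49 - 55) = 1/(-104) = -1/104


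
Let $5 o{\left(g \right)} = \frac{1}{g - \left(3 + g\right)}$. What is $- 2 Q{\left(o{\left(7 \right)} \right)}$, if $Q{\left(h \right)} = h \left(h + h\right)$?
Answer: $- \frac{4}{225} \approx -0.017778$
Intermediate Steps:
$o{\left(g \right)} = - \frac{1}{15}$ ($o{\left(g \right)} = \frac{1}{5 \left(g - \left(3 + g\right)\right)} = \frac{1}{5 \left(-3\right)} = \frac{1}{5} \left(- \frac{1}{3}\right) = - \frac{1}{15}$)
$Q{\left(h \right)} = 2 h^{2}$ ($Q{\left(h \right)} = h 2 h = 2 h^{2}$)
$- 2 Q{\left(o{\left(7 \right)} \right)} = - 2 \cdot 2 \left(- \frac{1}{15}\right)^{2} = - 2 \cdot 2 \cdot \frac{1}{225} = \left(-2\right) \frac{2}{225} = - \frac{4}{225}$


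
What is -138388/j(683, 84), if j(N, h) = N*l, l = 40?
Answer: -34597/6830 ≈ -5.0654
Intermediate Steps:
j(N, h) = 40*N (j(N, h) = N*40 = 40*N)
-138388/j(683, 84) = -138388/(40*683) = -138388/27320 = -138388*1/27320 = -34597/6830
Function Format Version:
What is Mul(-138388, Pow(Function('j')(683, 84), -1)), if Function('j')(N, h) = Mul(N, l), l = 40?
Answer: Rational(-34597, 6830) ≈ -5.0654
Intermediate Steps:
Function('j')(N, h) = Mul(40, N) (Function('j')(N, h) = Mul(N, 40) = Mul(40, N))
Mul(-138388, Pow(Function('j')(683, 84), -1)) = Mul(-138388, Pow(Mul(40, 683), -1)) = Mul(-138388, Pow(27320, -1)) = Mul(-138388, Rational(1, 27320)) = Rational(-34597, 6830)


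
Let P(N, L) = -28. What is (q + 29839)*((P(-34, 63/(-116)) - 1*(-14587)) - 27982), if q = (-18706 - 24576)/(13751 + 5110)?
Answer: -7553794552031/18861 ≈ -4.0050e+8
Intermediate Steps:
q = -43282/18861 ≈ -2.2948
(q + 29839)*((P(-34, 63/(-116)) - 1*(-14587)) - 27982) = (-43282/18861 + 29839)*((-28 - 1*(-14587)) - 27982) = 562750097*((-28 + 14587) - 27982)/18861 = 562750097*(14559 - 27982)/18861 = (562750097/18861)*(-13423) = -7553794552031/18861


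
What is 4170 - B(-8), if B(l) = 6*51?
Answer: 3864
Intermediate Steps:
B(l) = 306
4170 - B(-8) = 4170 - 1*306 = 4170 - 306 = 3864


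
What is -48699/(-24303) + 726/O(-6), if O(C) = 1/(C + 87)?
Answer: 476403639/8101 ≈ 58808.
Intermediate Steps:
O(C) = 1/(87 + C)
-48699/(-24303) + 726/O(-6) = -48699/(-24303) + 726/(1/(87 - 6)) = -48699*(-1/24303) + 726/(1/81) = 16233/8101 + 726/(1/81) = 16233/8101 + 726*81 = 16233/8101 + 58806 = 476403639/8101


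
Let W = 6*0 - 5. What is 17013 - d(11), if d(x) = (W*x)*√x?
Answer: 17013 + 55*√11 ≈ 17195.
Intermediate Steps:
W = -5 (W = 0 - 5 = -5)
d(x) = -5*x^(3/2) (d(x) = (-5*x)*√x = -5*x^(3/2))
17013 - d(11) = 17013 - (-5)*11^(3/2) = 17013 - (-5)*11*√11 = 17013 - (-55)*√11 = 17013 + 55*√11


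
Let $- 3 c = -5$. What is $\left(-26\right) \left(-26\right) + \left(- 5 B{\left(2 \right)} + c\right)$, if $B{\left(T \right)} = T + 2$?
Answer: $\frac{1973}{3} \approx 657.67$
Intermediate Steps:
$B{\left(T \right)} = 2 + T$
$c = \frac{5}{3}$ ($c = \left(- \frac{1}{3}\right) \left(-5\right) = \frac{5}{3} \approx 1.6667$)
$\left(-26\right) \left(-26\right) + \left(- 5 B{\left(2 \right)} + c\right) = \left(-26\right) \left(-26\right) + \left(- 5 \left(2 + 2\right) + \frac{5}{3}\right) = 676 + \left(\left(-5\right) 4 + \frac{5}{3}\right) = 676 + \left(-20 + \frac{5}{3}\right) = 676 - \frac{55}{3} = \frac{1973}{3}$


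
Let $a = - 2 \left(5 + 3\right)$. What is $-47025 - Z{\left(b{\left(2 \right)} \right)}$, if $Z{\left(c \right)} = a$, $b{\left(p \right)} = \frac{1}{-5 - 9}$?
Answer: $-47009$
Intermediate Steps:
$b{\left(p \right)} = - \frac{1}{14}$ ($b{\left(p \right)} = \frac{1}{-14} = - \frac{1}{14}$)
$a = -16$ ($a = \left(-2\right) 8 = -16$)
$Z{\left(c \right)} = -16$
$-47025 - Z{\left(b{\left(2 \right)} \right)} = -47025 - -16 = -47025 + 16 = -47009$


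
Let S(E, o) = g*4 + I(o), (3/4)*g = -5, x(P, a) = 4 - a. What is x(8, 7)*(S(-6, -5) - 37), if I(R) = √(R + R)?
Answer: 191 - 3*I*√10 ≈ 191.0 - 9.4868*I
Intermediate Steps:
I(R) = √2*√R (I(R) = √(2*R) = √2*√R)
g = -20/3 (g = (4/3)*(-5) = -20/3 ≈ -6.6667)
S(E, o) = -80/3 + √2*√o (S(E, o) = -20/3*4 + √2*√o = -80/3 + √2*√o)
x(8, 7)*(S(-6, -5) - 37) = (4 - 1*7)*((-80/3 + √2*√(-5)) - 37) = (4 - 7)*((-80/3 + √2*(I*√5)) - 37) = -3*((-80/3 + I*√10) - 37) = -3*(-191/3 + I*√10) = 191 - 3*I*√10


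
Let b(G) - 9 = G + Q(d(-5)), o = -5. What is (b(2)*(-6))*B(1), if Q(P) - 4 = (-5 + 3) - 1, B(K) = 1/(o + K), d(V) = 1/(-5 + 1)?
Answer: 18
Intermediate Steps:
d(V) = -¼ (d(V) = 1/(-4) = -¼)
B(K) = 1/(-5 + K)
Q(P) = 1 (Q(P) = 4 + ((-5 + 3) - 1) = 4 + (-2 - 1) = 4 - 3 = 1)
b(G) = 10 + G (b(G) = 9 + (G + 1) = 9 + (1 + G) = 10 + G)
(b(2)*(-6))*B(1) = ((10 + 2)*(-6))/(-5 + 1) = (12*(-6))/(-4) = -72*(-¼) = 18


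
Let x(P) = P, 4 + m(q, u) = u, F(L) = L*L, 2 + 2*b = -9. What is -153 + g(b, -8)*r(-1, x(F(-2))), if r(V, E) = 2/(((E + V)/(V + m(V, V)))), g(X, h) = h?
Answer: -121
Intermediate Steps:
b = -11/2 (b = -1 + (½)*(-9) = -1 - 9/2 = -11/2 ≈ -5.5000)
F(L) = L²
m(q, u) = -4 + u
r(V, E) = 2*(-4 + 2*V)/(E + V) (r(V, E) = 2/(((E + V)/(V + (-4 + V)))) = 2/(((E + V)/(-4 + 2*V))) = 2*((-4 + 2*V)/(E + V)) = 2*(-4 + 2*V)/(E + V))
-153 + g(b, -8)*r(-1, x(F(-2))) = -153 - 32*(-2 - 1)/((-2)² - 1) = -153 - 32*(-3)/(4 - 1) = -153 - 32*(-3)/3 = -153 - 8*(-4) = -153 + 32 = -121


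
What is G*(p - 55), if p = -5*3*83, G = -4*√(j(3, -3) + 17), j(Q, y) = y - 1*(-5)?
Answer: 5200*√19 ≈ 22666.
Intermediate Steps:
j(Q, y) = 5 + y (j(Q, y) = y + 5 = 5 + y)
G = -4*√19 (G = -4*√((5 - 3) + 17) = -4*√(2 + 17) = -4*√19 ≈ -17.436)
p = -1245 (p = -15*83 = -1245)
G*(p - 55) = (-4*√19)*(-1245 - 55) = -4*√19*(-1300) = 5200*√19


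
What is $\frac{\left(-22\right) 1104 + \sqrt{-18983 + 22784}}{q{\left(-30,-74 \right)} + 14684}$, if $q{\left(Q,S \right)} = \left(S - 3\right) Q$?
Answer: $- \frac{12144}{8497} + \frac{\sqrt{3801}}{16994} \approx -1.4256$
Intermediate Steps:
$q{\left(Q,S \right)} = Q \left(-3 + S\right)$ ($q{\left(Q,S \right)} = \left(-3 + S\right) Q = Q \left(-3 + S\right)$)
$\frac{\left(-22\right) 1104 + \sqrt{-18983 + 22784}}{q{\left(-30,-74 \right)} + 14684} = \frac{\left(-22\right) 1104 + \sqrt{-18983 + 22784}}{- 30 \left(-3 - 74\right) + 14684} = \frac{-24288 + \sqrt{3801}}{\left(-30\right) \left(-77\right) + 14684} = \frac{-24288 + \sqrt{3801}}{2310 + 14684} = \frac{-24288 + \sqrt{3801}}{16994} = \left(-24288 + \sqrt{3801}\right) \frac{1}{16994} = - \frac{12144}{8497} + \frac{\sqrt{3801}}{16994}$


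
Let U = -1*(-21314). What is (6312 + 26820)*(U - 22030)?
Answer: -23722512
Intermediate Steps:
U = 21314
(6312 + 26820)*(U - 22030) = (6312 + 26820)*(21314 - 22030) = 33132*(-716) = -23722512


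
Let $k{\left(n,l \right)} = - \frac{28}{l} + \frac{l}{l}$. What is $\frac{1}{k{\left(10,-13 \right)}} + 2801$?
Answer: $\frac{114854}{41} \approx 2801.3$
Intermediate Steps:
$k{\left(n,l \right)} = 1 - \frac{28}{l}$ ($k{\left(n,l \right)} = - \frac{28}{l} + 1 = 1 - \frac{28}{l}$)
$\frac{1}{k{\left(10,-13 \right)}} + 2801 = \frac{1}{\frac{1}{-13} \left(-28 - 13\right)} + 2801 = \frac{1}{\left(- \frac{1}{13}\right) \left(-41\right)} + 2801 = \frac{1}{\frac{41}{13}} + 2801 = \frac{13}{41} + 2801 = \frac{114854}{41}$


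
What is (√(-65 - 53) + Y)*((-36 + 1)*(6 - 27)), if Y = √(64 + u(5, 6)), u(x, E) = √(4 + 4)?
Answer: 735*√(64 + 2*√2) + 735*I*√118 ≈ 6008.5 + 7984.1*I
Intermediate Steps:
u(x, E) = 2*√2 (u(x, E) = √8 = 2*√2)
Y = √(64 + 2*√2) ≈ 8.1749
(√(-65 - 53) + Y)*((-36 + 1)*(6 - 27)) = (√(-65 - 53) + √(64 + 2*√2))*((-36 + 1)*(6 - 27)) = (√(-118) + √(64 + 2*√2))*(-35*(-21)) = (I*√118 + √(64 + 2*√2))*735 = (√(64 + 2*√2) + I*√118)*735 = 735*√(64 + 2*√2) + 735*I*√118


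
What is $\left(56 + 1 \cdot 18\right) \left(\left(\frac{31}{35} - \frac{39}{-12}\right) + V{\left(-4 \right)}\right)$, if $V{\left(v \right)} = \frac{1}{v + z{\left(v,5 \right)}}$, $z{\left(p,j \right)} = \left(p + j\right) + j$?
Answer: $\frac{24013}{70} \approx 343.04$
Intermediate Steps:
$z{\left(p,j \right)} = p + 2 j$ ($z{\left(p,j \right)} = \left(j + p\right) + j = p + 2 j$)
$V{\left(v \right)} = \frac{1}{10 + 2 v}$ ($V{\left(v \right)} = \frac{1}{v + \left(v + 2 \cdot 5\right)} = \frac{1}{v + \left(v + 10\right)} = \frac{1}{v + \left(10 + v\right)} = \frac{1}{10 + 2 v}$)
$\left(56 + 1 \cdot 18\right) \left(\left(\frac{31}{35} - \frac{39}{-12}\right) + V{\left(-4 \right)}\right) = \left(56 + 1 \cdot 18\right) \left(\left(\frac{31}{35} - \frac{39}{-12}\right) + \frac{1}{2 \left(5 - 4\right)}\right) = \left(56 + 18\right) \left(\left(31 \cdot \frac{1}{35} - - \frac{13}{4}\right) + \frac{1}{2 \cdot 1}\right) = 74 \left(\left(\frac{31}{35} + \frac{13}{4}\right) + \frac{1}{2} \cdot 1\right) = 74 \left(\frac{579}{140} + \frac{1}{2}\right) = 74 \cdot \frac{649}{140} = \frac{24013}{70}$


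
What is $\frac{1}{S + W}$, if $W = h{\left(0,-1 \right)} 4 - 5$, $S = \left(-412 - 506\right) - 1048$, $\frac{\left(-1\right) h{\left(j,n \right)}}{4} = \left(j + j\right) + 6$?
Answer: $- \frac{1}{2067} \approx -0.00048379$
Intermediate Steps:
$h{\left(j,n \right)} = -24 - 8 j$ ($h{\left(j,n \right)} = - 4 \left(\left(j + j\right) + 6\right) = - 4 \left(2 j + 6\right) = - 4 \left(6 + 2 j\right) = -24 - 8 j$)
$S = -1966$ ($S = -918 - 1048 = -1966$)
$W = -101$ ($W = \left(-24 - 0\right) 4 - 5 = \left(-24 + 0\right) 4 - 5 = \left(-24\right) 4 - 5 = -96 - 5 = -101$)
$\frac{1}{S + W} = \frac{1}{-1966 - 101} = \frac{1}{-2067} = - \frac{1}{2067}$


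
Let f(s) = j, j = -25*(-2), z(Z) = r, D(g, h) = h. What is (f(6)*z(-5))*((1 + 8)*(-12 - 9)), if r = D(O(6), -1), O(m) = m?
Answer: 9450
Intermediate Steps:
r = -1
z(Z) = -1
j = 50 (j = -5*(-10) = 50)
f(s) = 50
(f(6)*z(-5))*((1 + 8)*(-12 - 9)) = (50*(-1))*((1 + 8)*(-12 - 9)) = -450*(-21) = -50*(-189) = 9450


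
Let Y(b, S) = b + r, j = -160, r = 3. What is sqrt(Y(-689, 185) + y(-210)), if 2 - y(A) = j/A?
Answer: 2*I*sqrt(75495)/21 ≈ 26.168*I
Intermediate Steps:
Y(b, S) = 3 + b (Y(b, S) = b + 3 = 3 + b)
y(A) = 2 + 160/A (y(A) = 2 - (-160)/A = 2 + 160/A)
sqrt(Y(-689, 185) + y(-210)) = sqrt((3 - 689) + (2 + 160/(-210))) = sqrt(-686 + (2 + 160*(-1/210))) = sqrt(-686 + (2 - 16/21)) = sqrt(-686 + 26/21) = sqrt(-14380/21) = 2*I*sqrt(75495)/21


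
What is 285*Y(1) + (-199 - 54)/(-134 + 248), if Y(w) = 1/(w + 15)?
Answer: 14221/912 ≈ 15.593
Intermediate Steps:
Y(w) = 1/(15 + w)
285*Y(1) + (-199 - 54)/(-134 + 248) = 285/(15 + 1) + (-199 - 54)/(-134 + 248) = 285/16 - 253/114 = 14221/912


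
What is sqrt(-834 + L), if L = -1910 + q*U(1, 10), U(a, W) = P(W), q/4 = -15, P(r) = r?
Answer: 4*I*sqrt(209) ≈ 57.827*I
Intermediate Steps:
q = -60 (q = 4*(-15) = -60)
U(a, W) = W
L = -2510 (L = -1910 - 60*10 = -1910 - 600 = -2510)
sqrt(-834 + L) = sqrt(-834 - 2510) = sqrt(-3344) = 4*I*sqrt(209)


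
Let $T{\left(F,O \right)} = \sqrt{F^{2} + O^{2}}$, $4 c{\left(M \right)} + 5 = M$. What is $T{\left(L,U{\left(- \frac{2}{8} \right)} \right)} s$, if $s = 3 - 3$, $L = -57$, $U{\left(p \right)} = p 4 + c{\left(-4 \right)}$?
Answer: $0$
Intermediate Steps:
$c{\left(M \right)} = - \frac{5}{4} + \frac{M}{4}$
$U{\left(p \right)} = - \frac{9}{4} + 4 p$ ($U{\left(p \right)} = p 4 + \left(- \frac{5}{4} + \frac{1}{4} \left(-4\right)\right) = 4 p - \frac{9}{4} = - \frac{9}{4} + 4 p$)
$s = 0$ ($s = 3 - 3 = 0$)
$T{\left(L,U{\left(- \frac{2}{8} \right)} \right)} s = \sqrt{\left(-57\right)^{2} + \left(- \frac{9}{4} + 4 \left(- \frac{2}{8}\right)\right)^{2}} \cdot 0 = \sqrt{3249 + \left(- \frac{9}{4} + 4 \left(\left(-2\right) \frac{1}{8}\right)\right)^{2}} \cdot 0 = \sqrt{3249 + \left(- \frac{9}{4} + 4 \left(- \frac{1}{4}\right)\right)^{2}} \cdot 0 = \sqrt{3249 + \left(- \frac{9}{4} - 1\right)^{2}} \cdot 0 = \sqrt{3249 + \left(- \frac{13}{4}\right)^{2}} \cdot 0 = \sqrt{3249 + \frac{169}{16}} \cdot 0 = \sqrt{\frac{52153}{16}} \cdot 0 = \frac{\sqrt{52153}}{4} \cdot 0 = 0$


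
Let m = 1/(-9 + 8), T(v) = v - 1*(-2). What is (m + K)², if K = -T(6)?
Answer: 81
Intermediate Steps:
T(v) = 2 + v (T(v) = v + 2 = 2 + v)
K = -8 (K = -(2 + 6) = -1*8 = -8)
m = -1 (m = 1/(-1) = -1)
(m + K)² = (-1 - 8)² = (-9)² = 81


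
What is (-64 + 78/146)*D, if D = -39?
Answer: 180687/73 ≈ 2475.2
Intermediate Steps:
(-64 + 78/146)*D = (-64 + 78/146)*(-39) = (-64 + 78*(1/146))*(-39) = (-64 + 39/73)*(-39) = -4633/73*(-39) = 180687/73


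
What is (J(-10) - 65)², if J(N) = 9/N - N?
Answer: 312481/100 ≈ 3124.8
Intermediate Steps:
J(N) = -N + 9/N
(J(-10) - 65)² = ((-1*(-10) + 9/(-10)) - 65)² = ((10 + 9*(-⅒)) - 65)² = ((10 - 9/10) - 65)² = (91/10 - 65)² = (-559/10)² = 312481/100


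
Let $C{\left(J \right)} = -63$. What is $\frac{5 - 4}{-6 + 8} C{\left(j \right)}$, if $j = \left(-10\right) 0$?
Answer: $- \frac{63}{2} \approx -31.5$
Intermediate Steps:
$j = 0$
$\frac{5 - 4}{-6 + 8} C{\left(j \right)} = \frac{5 - 4}{-6 + 8} \left(-63\right) = 1 \cdot \frac{1}{2} \left(-63\right) = \frac{1}{2} \left(-63\right) = - \frac{63}{2}$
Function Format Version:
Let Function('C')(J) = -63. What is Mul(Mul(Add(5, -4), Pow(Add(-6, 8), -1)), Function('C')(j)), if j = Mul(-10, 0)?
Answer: Rational(-63, 2) ≈ -31.500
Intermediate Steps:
j = 0
Mul(Mul(Add(5, -4), Pow(Add(-6, 8), -1)), Function('C')(j)) = Mul(Mul(Add(5, -4), Pow(Add(-6, 8), -1)), -63) = Mul(Mul(1, Pow(2, -1)), -63) = Mul(Mul(1, Rational(1, 2)), -63) = Mul(Rational(1, 2), -63) = Rational(-63, 2)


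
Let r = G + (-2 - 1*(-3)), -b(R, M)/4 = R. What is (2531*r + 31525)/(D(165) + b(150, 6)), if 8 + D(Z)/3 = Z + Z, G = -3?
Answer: 8821/122 ≈ 72.303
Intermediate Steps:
b(R, M) = -4*R
D(Z) = -24 + 6*Z (D(Z) = -24 + 3*(Z + Z) = -24 + 3*(2*Z) = -24 + 6*Z)
r = -2 (r = -3 + (-2 - 1*(-3)) = -3 + (-2 + 3) = -3 + 1 = -2)
(2531*r + 31525)/(D(165) + b(150, 6)) = (2531*(-2) + 31525)/((-24 + 6*165) - 4*150) = (-5062 + 31525)/((-24 + 990) - 600) = 26463/(966 - 600) = 26463/366 = 26463*(1/366) = 8821/122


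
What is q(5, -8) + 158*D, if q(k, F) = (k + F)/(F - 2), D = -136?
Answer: -214877/10 ≈ -21488.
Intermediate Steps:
q(k, F) = (F + k)/(-2 + F)
q(5, -8) + 158*D = (-8 + 5)/(-2 - 8) + 158*(-136) = -3/(-10) - 21488 = -1/10*(-3) - 21488 = 3/10 - 21488 = -214877/10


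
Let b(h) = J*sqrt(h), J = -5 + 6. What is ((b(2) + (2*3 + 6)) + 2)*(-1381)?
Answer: -19334 - 1381*sqrt(2) ≈ -21287.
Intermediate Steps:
J = 1
b(h) = sqrt(h) (b(h) = 1*sqrt(h) = sqrt(h))
((b(2) + (2*3 + 6)) + 2)*(-1381) = ((sqrt(2) + (2*3 + 6)) + 2)*(-1381) = ((sqrt(2) + (6 + 6)) + 2)*(-1381) = ((sqrt(2) + 12) + 2)*(-1381) = ((12 + sqrt(2)) + 2)*(-1381) = (14 + sqrt(2))*(-1381) = -19334 - 1381*sqrt(2)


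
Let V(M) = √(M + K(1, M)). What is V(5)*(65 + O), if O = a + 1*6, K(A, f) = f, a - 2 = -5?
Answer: 68*√10 ≈ 215.03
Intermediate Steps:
a = -3 (a = 2 - 5 = -3)
V(M) = √2*√M (V(M) = √(M + M) = √(2*M) = √2*√M)
O = 3 (O = -3 + 1*6 = -3 + 6 = 3)
V(5)*(65 + O) = (√2*√5)*(65 + 3) = √10*68 = 68*√10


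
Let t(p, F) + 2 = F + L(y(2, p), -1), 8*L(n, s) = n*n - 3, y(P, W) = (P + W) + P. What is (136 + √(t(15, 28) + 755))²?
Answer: 77287/4 + 408*√367 ≈ 27138.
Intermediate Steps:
y(P, W) = W + 2*P
L(n, s) = -3/8 + n²/8 (L(n, s) = (n*n - 3)/8 = (n² - 3)/8 = (-3 + n²)/8 = -3/8 + n²/8)
t(p, F) = -19/8 + F + (4 + p)²/8 (t(p, F) = -2 + (F + (-3/8 + (p + 2*2)²/8)) = -2 + (F + (-3/8 + (p + 4)²/8)) = -2 + (F + (-3/8 + (4 + p)²/8)) = -2 + (-3/8 + F + (4 + p)²/8) = -19/8 + F + (4 + p)²/8)
(136 + √(t(15, 28) + 755))² = (136 + √((-19/8 + 28 + (4 + 15)²/8) + 755))² = (136 + √((-19/8 + 28 + (⅛)*19²) + 755))² = (136 + √((-19/8 + 28 + (⅛)*361) + 755))² = (136 + √((-19/8 + 28 + 361/8) + 755))² = (136 + √(283/4 + 755))² = (136 + √(3303/4))² = (136 + 3*√367/2)²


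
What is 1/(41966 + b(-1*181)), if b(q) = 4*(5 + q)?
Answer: 1/41262 ≈ 2.4235e-5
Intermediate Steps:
b(q) = 20 + 4*q
1/(41966 + b(-1*181)) = 1/(41966 + (20 + 4*(-1*181))) = 1/(41966 + (20 + 4*(-181))) = 1/(41966 + (20 - 724)) = 1/(41966 - 704) = 1/41262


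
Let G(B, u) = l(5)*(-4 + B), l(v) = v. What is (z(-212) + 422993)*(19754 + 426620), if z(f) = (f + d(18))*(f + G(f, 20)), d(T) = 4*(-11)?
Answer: 336452170630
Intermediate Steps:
d(T) = -44
G(B, u) = -20 + 5*B (G(B, u) = 5*(-4 + B) = -20 + 5*B)
z(f) = (-44 + f)*(-20 + 6*f) (z(f) = (f - 44)*(f + (-20 + 5*f)) = (-44 + f)*(-20 + 6*f))
(z(-212) + 422993)*(19754 + 426620) = ((880 - 284*(-212) + 6*(-212)**2) + 422993)*(19754 + 426620) = ((880 + 60208 + 6*44944) + 422993)*446374 = ((880 + 60208 + 269664) + 422993)*446374 = (330752 + 422993)*446374 = 753745*446374 = 336452170630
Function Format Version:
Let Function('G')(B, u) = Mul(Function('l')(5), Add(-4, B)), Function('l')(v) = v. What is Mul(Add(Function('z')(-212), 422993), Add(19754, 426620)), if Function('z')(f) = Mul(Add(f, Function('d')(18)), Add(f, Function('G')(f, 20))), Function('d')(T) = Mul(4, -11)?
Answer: 336452170630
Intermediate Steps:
Function('d')(T) = -44
Function('G')(B, u) = Add(-20, Mul(5, B)) (Function('G')(B, u) = Mul(5, Add(-4, B)) = Add(-20, Mul(5, B)))
Function('z')(f) = Mul(Add(-44, f), Add(-20, Mul(6, f))) (Function('z')(f) = Mul(Add(f, -44), Add(f, Add(-20, Mul(5, f)))) = Mul(Add(-44, f), Add(-20, Mul(6, f))))
Mul(Add(Function('z')(-212), 422993), Add(19754, 426620)) = Mul(Add(Add(880, Mul(-284, -212), Mul(6, Pow(-212, 2))), 422993), Add(19754, 426620)) = Mul(Add(Add(880, 60208, Mul(6, 44944)), 422993), 446374) = Mul(Add(Add(880, 60208, 269664), 422993), 446374) = Mul(Add(330752, 422993), 446374) = Mul(753745, 446374) = 336452170630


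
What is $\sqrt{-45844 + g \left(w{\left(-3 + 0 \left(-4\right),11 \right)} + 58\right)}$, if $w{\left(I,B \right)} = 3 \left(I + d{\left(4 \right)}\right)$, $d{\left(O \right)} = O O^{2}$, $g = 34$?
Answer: $5 i \sqrt{1506} \approx 194.04 i$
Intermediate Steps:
$d{\left(O \right)} = O^{3}$
$w{\left(I,B \right)} = 192 + 3 I$ ($w{\left(I,B \right)} = 3 \left(I + 4^{3}\right) = 3 \left(I + 64\right) = 3 \left(64 + I\right) = 192 + 3 I$)
$\sqrt{-45844 + g \left(w{\left(-3 + 0 \left(-4\right),11 \right)} + 58\right)} = \sqrt{-45844 + 34 \left(\left(192 + 3 \left(-3 + 0 \left(-4\right)\right)\right) + 58\right)} = \sqrt{-45844 + 34 \left(\left(192 + 3 \left(-3 + 0\right)\right) + 58\right)} = \sqrt{-45844 + 34 \left(\left(192 + 3 \left(-3\right)\right) + 58\right)} = \sqrt{-45844 + 34 \left(\left(192 - 9\right) + 58\right)} = \sqrt{-45844 + 34 \left(183 + 58\right)} = \sqrt{-45844 + 34 \cdot 241} = \sqrt{-45844 + 8194} = \sqrt{-37650} = 5 i \sqrt{1506}$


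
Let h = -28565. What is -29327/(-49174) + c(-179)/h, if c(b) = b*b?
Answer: -737858379/1404655310 ≈ -0.52530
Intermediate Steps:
c(b) = b**2
-29327/(-49174) + c(-179)/h = -29327/(-49174) + (-179)**2/(-28565) = -29327*(-1/49174) + 32041*(-1/28565) = 29327/49174 - 32041/28565 = -737858379/1404655310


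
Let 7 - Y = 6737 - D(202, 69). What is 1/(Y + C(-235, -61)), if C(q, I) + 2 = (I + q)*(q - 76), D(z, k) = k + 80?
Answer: 1/85473 ≈ 1.1700e-5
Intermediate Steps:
D(z, k) = 80 + k
C(q, I) = -2 + (-76 + q)*(I + q) (C(q, I) = -2 + (I + q)*(q - 76) = -2 + (I + q)*(-76 + q) = -2 + (-76 + q)*(I + q))
Y = -6581 (Y = 7 - (6737 - (80 + 69)) = 7 - (6737 - 1*149) = 7 - (6737 - 149) = 7 - 1*6588 = 7 - 6588 = -6581)
1/(Y + C(-235, -61)) = 1/(-6581 + (-2 + (-235)² - 76*(-61) - 76*(-235) - 61*(-235))) = 1/(-6581 + (-2 + 55225 + 4636 + 17860 + 14335)) = 1/(-6581 + 92054) = 1/85473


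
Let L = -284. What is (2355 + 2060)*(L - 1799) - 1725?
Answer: -9198170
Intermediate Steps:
(2355 + 2060)*(L - 1799) - 1725 = (2355 + 2060)*(-284 - 1799) - 1725 = 4415*(-2083) - 1725 = -9196445 - 1725 = -9198170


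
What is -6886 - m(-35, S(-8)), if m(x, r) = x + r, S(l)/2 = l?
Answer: -6835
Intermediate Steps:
S(l) = 2*l
m(x, r) = r + x
-6886 - m(-35, S(-8)) = -6886 - (2*(-8) - 35) = -6886 - (-16 - 35) = -6886 - 1*(-51) = -6886 + 51 = -6835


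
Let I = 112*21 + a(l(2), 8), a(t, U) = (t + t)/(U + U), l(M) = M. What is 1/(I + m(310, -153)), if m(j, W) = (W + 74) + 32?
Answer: 4/9221 ≈ 0.00043379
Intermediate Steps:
a(t, U) = t/U (a(t, U) = (2*t)/((2*U)) = (2*t)*(1/(2*U)) = t/U)
m(j, W) = 106 + W (m(j, W) = (74 + W) + 32 = 106 + W)
I = 9409/4 (I = 112*21 + 2/8 = 2352 + 2*(⅛) = 2352 + ¼ = 9409/4 ≈ 2352.3)
1/(I + m(310, -153)) = 1/(9409/4 + (106 - 153)) = 1/(9409/4 - 47) = 1/(9221/4) = 4/9221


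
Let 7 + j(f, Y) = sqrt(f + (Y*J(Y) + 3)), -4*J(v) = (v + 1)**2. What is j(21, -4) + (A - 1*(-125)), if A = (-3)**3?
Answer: 91 + sqrt(33) ≈ 96.745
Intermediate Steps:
J(v) = -(1 + v)**2/4 (J(v) = -(v + 1)**2/4 = -(1 + v)**2/4)
j(f, Y) = -7 + sqrt(3 + f - Y*(1 + Y)**2/4) (j(f, Y) = -7 + sqrt(f + (Y*(-(1 + Y)**2/4) + 3)) = -7 + sqrt(f + (-Y*(1 + Y)**2/4 + 3)) = -7 + sqrt(f + (3 - Y*(1 + Y)**2/4)) = -7 + sqrt(3 + f - Y*(1 + Y)**2/4))
A = -27
j(21, -4) + (A - 1*(-125)) = (-7 + sqrt(12 + 4*21 - 1*(-4)*(1 - 4)**2)/2) + (-27 - 1*(-125)) = (-7 + sqrt(12 + 84 - 1*(-4)*(-3)**2)/2) + (-27 + 125) = (-7 + sqrt(12 + 84 - 1*(-4)*9)/2) + 98 = (-7 + sqrt(12 + 84 + 36)/2) + 98 = (-7 + sqrt(132)/2) + 98 = (-7 + (2*sqrt(33))/2) + 98 = (-7 + sqrt(33)) + 98 = 91 + sqrt(33)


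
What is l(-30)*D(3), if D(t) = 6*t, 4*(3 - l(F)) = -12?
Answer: 108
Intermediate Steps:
l(F) = 6 (l(F) = 3 - ¼*(-12) = 3 + 3 = 6)
l(-30)*D(3) = 6*(6*3) = 6*18 = 108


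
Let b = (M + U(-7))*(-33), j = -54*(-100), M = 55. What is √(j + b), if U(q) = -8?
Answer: √3849 ≈ 62.040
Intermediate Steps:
j = 5400
b = -1551 (b = (55 - 8)*(-33) = 47*(-33) = -1551)
√(j + b) = √(5400 - 1551) = √3849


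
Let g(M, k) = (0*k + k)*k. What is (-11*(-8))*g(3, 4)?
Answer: 1408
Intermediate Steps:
g(M, k) = k² (g(M, k) = (0 + k)*k = k*k = k²)
(-11*(-8))*g(3, 4) = -11*(-8)*4² = 88*16 = 1408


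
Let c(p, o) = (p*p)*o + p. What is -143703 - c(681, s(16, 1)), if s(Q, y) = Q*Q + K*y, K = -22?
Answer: -108664458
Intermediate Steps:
s(Q, y) = Q**2 - 22*y (s(Q, y) = Q*Q - 22*y = Q**2 - 22*y)
c(p, o) = p + o*p**2 (c(p, o) = p**2*o + p = o*p**2 + p = p + o*p**2)
-143703 - c(681, s(16, 1)) = -143703 - 681*(1 + (16**2 - 22*1)*681) = -143703 - 681*(1 + (256 - 22)*681) = -143703 - 681*(1 + 234*681) = -143703 - 681*(1 + 159354) = -143703 - 681*159355 = -143703 - 1*108520755 = -143703 - 108520755 = -108664458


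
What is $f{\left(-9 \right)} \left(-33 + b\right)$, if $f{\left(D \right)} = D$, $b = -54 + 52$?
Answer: $315$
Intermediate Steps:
$b = -2$
$f{\left(-9 \right)} \left(-33 + b\right) = - 9 \left(-33 - 2\right) = \left(-9\right) \left(-35\right) = 315$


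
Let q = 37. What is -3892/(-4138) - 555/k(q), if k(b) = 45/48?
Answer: -1222902/2069 ≈ -591.06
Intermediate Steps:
k(b) = 15/16 (k(b) = 45*(1/48) = 15/16)
-3892/(-4138) - 555/k(q) = -3892/(-4138) - 555/15/16 = -3892*(-1/4138) - 555*16/15 = 1946/2069 - 592 = -1222902/2069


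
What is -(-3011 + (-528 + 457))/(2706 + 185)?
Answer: 3082/2891 ≈ 1.0661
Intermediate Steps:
-(-3011 + (-528 + 457))/(2706 + 185) = -(-3011 - 71)/2891 = -(-3082)/2891 = -1*(-3082/2891) = 3082/2891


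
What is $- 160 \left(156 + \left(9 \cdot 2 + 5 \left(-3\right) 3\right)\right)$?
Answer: $-20640$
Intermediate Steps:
$- 160 \left(156 + \left(9 \cdot 2 + 5 \left(-3\right) 3\right)\right) = - 160 \left(156 + \left(18 - 45\right)\right) = - 160 \left(156 - 27\right) = \left(-160\right) 129 = -20640$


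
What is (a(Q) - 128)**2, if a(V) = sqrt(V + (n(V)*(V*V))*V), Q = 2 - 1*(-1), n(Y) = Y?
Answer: 16468 - 512*sqrt(21) ≈ 14122.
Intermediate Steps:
Q = 3 (Q = 2 + 1 = 3)
a(V) = sqrt(V + V**4) (a(V) = sqrt(V + (V*(V*V))*V) = sqrt(V + (V*V**2)*V) = sqrt(V + V**3*V) = sqrt(V + V**4))
(a(Q) - 128)**2 = (sqrt(3 + 3**4) - 128)**2 = (sqrt(3 + 81) - 128)**2 = (sqrt(84) - 128)**2 = (2*sqrt(21) - 128)**2 = (-128 + 2*sqrt(21))**2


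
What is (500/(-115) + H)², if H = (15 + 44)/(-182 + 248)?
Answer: 27489049/2304324 ≈ 11.929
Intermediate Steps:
H = 59/66 ≈ 0.89394
(500/(-115) + H)² = (500/(-115) + 59/66)² = (500*(-1/115) + 59/66)² = (-100/23 + 59/66)² = (-5243/1518)² = 27489049/2304324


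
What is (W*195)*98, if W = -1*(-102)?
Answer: 1949220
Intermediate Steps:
W = 102
(W*195)*98 = (102*195)*98 = 19890*98 = 1949220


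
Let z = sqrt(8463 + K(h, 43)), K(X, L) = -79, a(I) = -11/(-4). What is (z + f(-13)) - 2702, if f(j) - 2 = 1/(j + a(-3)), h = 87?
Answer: -110704/41 + 8*sqrt(131) ≈ -2608.5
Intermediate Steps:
a(I) = 11/4 (a(I) = -11*(-1/4) = 11/4)
f(j) = 2 + 1/(11/4 + j) (f(j) = 2 + 1/(j + 11/4) = 2 + 1/(11/4 + j))
z = 8*sqrt(131) (z = sqrt(8463 - 79) = sqrt(8384) = 8*sqrt(131) ≈ 91.564)
(z + f(-13)) - 2702 = (8*sqrt(131) + 2*(13 + 4*(-13))/(11 + 4*(-13))) - 2702 = (8*sqrt(131) + 2*(13 - 52)/(11 - 52)) - 2702 = (8*sqrt(131) + 2*(-39)/(-41)) - 2702 = (8*sqrt(131) + 2*(-1/41)*(-39)) - 2702 = (8*sqrt(131) + 78/41) - 2702 = (78/41 + 8*sqrt(131)) - 2702 = -110704/41 + 8*sqrt(131)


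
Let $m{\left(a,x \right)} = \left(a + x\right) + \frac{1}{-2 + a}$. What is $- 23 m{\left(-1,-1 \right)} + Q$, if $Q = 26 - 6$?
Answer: $\frac{221}{3} \approx 73.667$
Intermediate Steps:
$m{\left(a,x \right)} = a + x + \frac{1}{-2 + a}$
$Q = 20$
$- 23 m{\left(-1,-1 \right)} + Q = - 23 \frac{1 + \left(-1\right)^{2} - -2 - -2 - -1}{-2 - 1} + 20 = - 23 \frac{1 + 1 + 2 + 2 + 1}{-3} + 20 = - 23 \left(\left(- \frac{1}{3}\right) 7\right) + 20 = \left(-23\right) \left(- \frac{7}{3}\right) + 20 = \frac{161}{3} + 20 = \frac{221}{3}$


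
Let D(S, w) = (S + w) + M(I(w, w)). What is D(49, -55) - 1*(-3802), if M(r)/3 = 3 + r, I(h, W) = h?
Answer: 3640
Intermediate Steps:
M(r) = 9 + 3*r (M(r) = 3*(3 + r) = 9 + 3*r)
D(S, w) = 9 + S + 4*w (D(S, w) = (S + w) + (9 + 3*w) = 9 + S + 4*w)
D(49, -55) - 1*(-3802) = (9 + 49 + 4*(-55)) - 1*(-3802) = (9 + 49 - 220) + 3802 = -162 + 3802 = 3640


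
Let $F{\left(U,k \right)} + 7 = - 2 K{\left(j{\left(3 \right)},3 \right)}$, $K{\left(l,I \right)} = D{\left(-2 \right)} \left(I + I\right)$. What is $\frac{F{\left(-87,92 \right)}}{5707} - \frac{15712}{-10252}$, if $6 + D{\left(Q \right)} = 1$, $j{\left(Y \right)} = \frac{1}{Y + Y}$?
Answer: $\frac{22552935}{14627041} \approx 1.5419$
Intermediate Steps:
$j{\left(Y \right)} = \frac{1}{2 Y}$
$D{\left(Q \right)} = -5$ ($D{\left(Q \right)} = -6 + 1 = -5$)
$K{\left(l,I \right)} = - 10 I$ ($K{\left(l,I \right)} = - 5 \left(I + I\right) = - 5 \cdot 2 I = - 10 I$)
$F{\left(U,k \right)} = 53$ ($F{\left(U,k \right)} = -7 - 2 \left(\left(-10\right) 3\right) = -7 - -60 = -7 + 60 = 53$)
$\frac{F{\left(-87,92 \right)}}{5707} - \frac{15712}{-10252} = \frac{53}{5707} - \frac{15712}{-10252} = 53 \cdot \frac{1}{5707} - - \frac{3928}{2563} = \frac{53}{5707} + \frac{3928}{2563} = \frac{22552935}{14627041}$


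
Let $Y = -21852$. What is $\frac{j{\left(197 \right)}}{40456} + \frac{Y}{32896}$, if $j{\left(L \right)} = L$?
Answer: $- \frac{27423875}{41588768} \approx -0.65941$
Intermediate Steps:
$\frac{j{\left(197 \right)}}{40456} + \frac{Y}{32896} = \frac{197}{40456} - \frac{21852}{32896} = 197 \cdot \frac{1}{40456} - \frac{5463}{8224} = \frac{197}{40456} - \frac{5463}{8224} = - \frac{27423875}{41588768}$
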